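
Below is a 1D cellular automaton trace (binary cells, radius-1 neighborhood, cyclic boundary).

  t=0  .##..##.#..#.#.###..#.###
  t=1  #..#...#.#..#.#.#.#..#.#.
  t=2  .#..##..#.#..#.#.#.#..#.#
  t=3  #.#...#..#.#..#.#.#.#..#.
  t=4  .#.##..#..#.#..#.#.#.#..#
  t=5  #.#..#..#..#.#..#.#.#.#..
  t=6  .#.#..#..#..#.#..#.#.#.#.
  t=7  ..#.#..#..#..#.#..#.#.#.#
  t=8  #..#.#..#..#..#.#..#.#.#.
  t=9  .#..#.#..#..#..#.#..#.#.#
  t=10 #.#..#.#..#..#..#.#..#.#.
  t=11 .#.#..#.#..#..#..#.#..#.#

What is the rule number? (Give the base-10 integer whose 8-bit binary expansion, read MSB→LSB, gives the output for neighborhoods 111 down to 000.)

  nb ###: next=#  (t=0,i=16, bit7=1)
  nb ##.: next=.  (t=0,i=2, bit6=0)
  nb #.#: next=#  (t=0,i=0, bit5=1)
  nb #..: next=#  (t=0,i=3, bit4=1)
  nb .##: next=.  (t=0,i=1, bit3=0)
  nb .#.: next=.  (t=0,i=8, bit2=0)
  nb ..#: next=.  (t=0,i=4, bit1=0)
  nb ...: next=#  (t=1,i=5, bit0=1)
  bits 10110001 = 177

177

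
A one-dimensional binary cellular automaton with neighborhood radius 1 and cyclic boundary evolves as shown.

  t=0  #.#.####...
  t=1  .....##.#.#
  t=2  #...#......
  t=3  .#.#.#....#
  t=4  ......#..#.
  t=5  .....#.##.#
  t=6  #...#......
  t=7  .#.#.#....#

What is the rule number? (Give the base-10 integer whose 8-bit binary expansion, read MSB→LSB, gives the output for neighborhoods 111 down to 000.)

  ###|#  b7=1 t=0,i=5
  ##.|.  b6=0 t=0,i=7
  #.#|.  b5=0 t=0,i=1
  #..|#  b4=1 t=0,i=8
  .##|.  b3=0 t=0,i=4
  .#.|.  b2=0 t=0,i=0
  ..#|#  b1=1 t=0,i=10
  ...|.  b0=0 t=0,i=9
  bits 10010010 = 146

146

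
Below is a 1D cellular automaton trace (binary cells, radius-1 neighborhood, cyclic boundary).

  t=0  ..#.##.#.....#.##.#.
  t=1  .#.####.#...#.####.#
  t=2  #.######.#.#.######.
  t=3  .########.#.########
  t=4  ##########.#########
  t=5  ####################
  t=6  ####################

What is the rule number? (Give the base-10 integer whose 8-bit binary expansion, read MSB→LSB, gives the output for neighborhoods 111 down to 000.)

  ###|#  b7=1 t=1,i=4
  ##.|#  b6=1 t=0,i=5
  #.#|#  b5=1 t=0,i=3
  #..|#  b4=1 t=0,i=8
  .##|#  b3=1 t=0,i=4
  .#.|.  b2=0 t=0,i=2
  ..#|#  b1=1 t=0,i=1
  ...|.  b0=0 t=0,i=0
  bits 11111010 = 250

250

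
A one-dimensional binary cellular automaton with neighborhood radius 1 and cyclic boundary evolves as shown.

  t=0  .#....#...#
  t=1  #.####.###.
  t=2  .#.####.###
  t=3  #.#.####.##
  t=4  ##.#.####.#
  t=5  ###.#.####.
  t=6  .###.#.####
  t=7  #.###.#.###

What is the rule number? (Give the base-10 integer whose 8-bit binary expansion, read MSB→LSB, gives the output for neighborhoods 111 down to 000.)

  ### -> #   bit 7 = 1  t=1,i=3
  ##. -> #   bit 6 = 1  t=1,i=5
  #.# -> #   bit 5 = 1  t=0,i=0
  #.. -> #   bit 4 = 1  t=0,i=2
  .## -> .   bit 3 = 0  t=1,i=2
  .#. -> .   bit 2 = 0  t=0,i=1
  ..# -> #   bit 1 = 1  t=0,i=5
  ... -> #   bit 0 = 1  t=0,i=3
  bits 11110011 = 243

243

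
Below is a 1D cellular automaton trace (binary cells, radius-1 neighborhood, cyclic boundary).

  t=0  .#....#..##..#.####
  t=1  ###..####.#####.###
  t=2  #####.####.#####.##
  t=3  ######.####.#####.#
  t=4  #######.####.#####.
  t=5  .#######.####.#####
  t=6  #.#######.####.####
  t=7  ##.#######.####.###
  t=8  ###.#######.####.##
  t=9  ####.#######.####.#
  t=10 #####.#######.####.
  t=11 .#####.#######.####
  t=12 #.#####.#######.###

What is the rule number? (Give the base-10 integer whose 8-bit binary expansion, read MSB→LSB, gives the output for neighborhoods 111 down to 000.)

246

  ###|#  b7=1 t=0,i=16
  ##.|#  b6=1 t=0,i=10
  #.#|#  b5=1 t=0,i=0
  #..|#  b4=1 t=0,i=2
  .##|.  b3=0 t=0,i=9
  .#.|#  b2=1 t=0,i=1
  ..#|#  b1=1 t=0,i=5
  ...|.  b0=0 t=0,i=3
  bits 11110110 = 246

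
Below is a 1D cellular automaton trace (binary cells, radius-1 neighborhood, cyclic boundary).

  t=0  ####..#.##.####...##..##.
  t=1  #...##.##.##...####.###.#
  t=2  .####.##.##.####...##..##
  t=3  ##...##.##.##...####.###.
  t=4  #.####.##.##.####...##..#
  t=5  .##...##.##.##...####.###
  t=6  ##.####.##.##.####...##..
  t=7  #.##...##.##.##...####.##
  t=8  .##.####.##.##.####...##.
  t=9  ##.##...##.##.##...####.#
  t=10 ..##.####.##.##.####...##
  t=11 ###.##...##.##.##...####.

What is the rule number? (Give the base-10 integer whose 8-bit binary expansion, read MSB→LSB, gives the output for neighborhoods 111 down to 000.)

59

  [7] ### => .  t=0,i=1
  [6] ##. => .  t=0,i=3
  [5] #.# => #  t=0,i=7
  [4] #.. => #  t=0,i=4
  [3] .## => #  t=0,i=0
  [2] .#. => .  t=0,i=6
  [1] ..# => #  t=0,i=5
  [0] ... => #  t=0,i=16
  bits 00111011 = 59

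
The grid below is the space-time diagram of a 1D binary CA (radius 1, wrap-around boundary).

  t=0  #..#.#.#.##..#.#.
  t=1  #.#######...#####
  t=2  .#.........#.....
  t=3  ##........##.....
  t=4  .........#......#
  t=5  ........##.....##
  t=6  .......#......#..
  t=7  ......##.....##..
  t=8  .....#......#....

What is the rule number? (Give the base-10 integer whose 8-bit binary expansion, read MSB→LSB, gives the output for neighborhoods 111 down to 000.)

38

  ### -> .   bit 7 = 0  t=1,i=3
  ##. -> .   bit 6 = 0  t=0,i=10
  #.# -> #   bit 5 = 1  t=0,i=4
  #.. -> .   bit 4 = 0  t=0,i=1
  .## -> .   bit 3 = 0  t=0,i=9
  .#. -> #   bit 2 = 1  t=0,i=0
  ..# -> #   bit 1 = 1  t=0,i=2
  ... -> .   bit 0 = 0  t=1,i=10
  bits 00100110 = 38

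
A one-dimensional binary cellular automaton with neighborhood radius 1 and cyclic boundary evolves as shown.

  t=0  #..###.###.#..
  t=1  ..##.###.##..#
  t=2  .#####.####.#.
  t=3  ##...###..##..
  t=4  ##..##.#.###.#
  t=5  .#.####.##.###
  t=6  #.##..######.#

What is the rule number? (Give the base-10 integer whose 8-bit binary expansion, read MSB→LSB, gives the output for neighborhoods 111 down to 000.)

  [7] ### => .  t=0,i=4
  [6] ##. => #  t=0,i=5
  [5] #.# => #  t=0,i=6
  [4] #.. => .  t=0,i=1
  [3] .## => #  t=0,i=3
  [2] .#. => .  t=0,i=0
  [1] ..# => #  t=0,i=2
  [0] ... => .  t=3,i=3
  bits 01101010 = 106

106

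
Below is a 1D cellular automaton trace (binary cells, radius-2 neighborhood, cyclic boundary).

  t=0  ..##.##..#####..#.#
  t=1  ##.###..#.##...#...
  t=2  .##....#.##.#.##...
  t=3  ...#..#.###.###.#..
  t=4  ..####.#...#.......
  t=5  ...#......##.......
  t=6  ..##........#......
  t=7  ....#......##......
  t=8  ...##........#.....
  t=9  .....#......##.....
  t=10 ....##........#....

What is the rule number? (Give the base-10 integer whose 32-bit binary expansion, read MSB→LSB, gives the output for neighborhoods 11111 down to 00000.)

2305600020

  [31] ##### => #  t=0,i=11
  [30] ####. => .  t=0,i=12
  [29] ###.# => .  t=3,i=10
  [28] ###.. => .  t=0,i=13
  [27] ##.## => #  t=0,i=4
  [26] ##.#. => .  t=2,i=11
  [25] ##..# => .  t=0,i=7
  [24] ##... => #  t=1,i=12
  [23] #.### => .  t=1,i=3
  [22] #.##. => #  t=0,i=5
  [21] #.#.# => #  t=2,i=12
  [20] #.#.. => .  t=0,i=18
  [19] #..## => #  t=0,i=1
  [18] #..#. => #  t=0,i=15
  [17] #...# => .  t=1,i=13
  [16] #.... => .  t=2,i=4
  [15] .#### => #  t=0,i=10
  [14] .###. => .  t=1,i=4
  [13] .##.# => #  t=0,i=3
  [12] .##.. => .  t=0,i=6
  [11] .#.## => #  t=1,i=9
  [10] .#.#. => .  t=0,i=17
  [9] .#..# => #  t=0,i=0
  [8] .#... => .  t=1,i=16
  [7] ..### => .  t=0,i=9
  [6] ..##. => .  t=0,i=2
  [5] ..#.# => .  t=0,i=16
  [4] ..#.. => #  t=1,i=15
  [3] ...## => .  t=1,i=18
  [2] ...#. => #  t=1,i=14
  [1] ....# => .  t=2,i=5
  [0] ..... => .  t=3,i=0
  bits 10001001011011001010101000010100 = 2305600020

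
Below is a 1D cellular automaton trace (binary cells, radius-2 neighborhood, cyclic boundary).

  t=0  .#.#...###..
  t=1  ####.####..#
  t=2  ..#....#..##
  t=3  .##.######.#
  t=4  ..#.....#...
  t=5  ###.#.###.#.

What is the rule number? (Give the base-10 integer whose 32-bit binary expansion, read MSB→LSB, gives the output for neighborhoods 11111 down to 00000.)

  [31] ##### => .  t=1,i=1
  [30] ####. => #  t=1,i=2
  [29] ###.# => .  t=1,i=3
  [28] ###.. => .  t=0,i=9
  [27] ##.## => .  t=1,i=4
  [26] ##.#. => .  t=3,i=10
  [25] ##..# => .  t=1,i=9
  [24] ##... => .  t=0,i=10
  [23] #.### => .  t=1,i=5
  [22] #.##. => .  t=3,i=1
  [21] #.#.# => .  t=3,i=11
  [20] #.#.. => #  t=0,i=3
  [19] #..## => #  t=1,i=10
  [18] #..#. => #  t=2,i=1
  [17] #...# => #  t=0,i=5
  [16] #.... => #  t=2,i=4
  [15] .#### => .  t=1,i=0
  [14] .###. => #  t=0,i=8
  [13] .##.# => #  t=3,i=2
  [12] .##.. => #  t=2,i=11
  [11] .#.## => .  t=3,i=0
  [10] .#.#. => #  t=0,i=2
  [9] .#..# => #  t=2,i=8
  [8] .#... => .  t=0,i=4
  [7] ..### => #  t=0,i=7
  [6] ..##. => .  t=2,i=10
  [5] ..#.# => #  t=0,i=1
  [4] ..#.. => #  t=2,i=2
  [3] ...## => #  t=0,i=6
  [2] ...#. => #  t=0,i=0
  [1] ....# => #  t=2,i=5
  [0] ..... => .  t=4,i=5
  bits 01000000000111110111011010111110 = 1075803838

1075803838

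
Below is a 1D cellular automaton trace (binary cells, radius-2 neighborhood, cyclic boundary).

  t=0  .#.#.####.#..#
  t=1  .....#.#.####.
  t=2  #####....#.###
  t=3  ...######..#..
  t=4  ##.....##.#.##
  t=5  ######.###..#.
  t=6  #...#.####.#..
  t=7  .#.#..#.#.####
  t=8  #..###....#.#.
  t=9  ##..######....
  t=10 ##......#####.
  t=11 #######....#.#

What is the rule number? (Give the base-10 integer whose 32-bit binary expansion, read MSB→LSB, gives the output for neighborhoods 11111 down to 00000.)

1574269767

  [31] ##### => .  t=2,i=0
  [30] ####. => #  t=0,i=7
  [29] ###.# => .  t=0,i=8
  [28] ###.. => #  t=1,i=12
  [27] ##.## => #  t=5,i=6
  [26] ##.#. => #  t=0,i=9
  [25] ##..# => .  t=3,i=9
  [24] ##... => #  t=1,i=13
  [23] #.### => #  t=0,i=5
  [22] #.##. => #  t=10,i=0
  [21] #.#.# => .  t=0,i=1
  [20] #.#.. => #  t=0,i=10
  [19] #..## => .  t=8,i=2
  [18] #..#. => #  t=0,i=12
  [17] #...# => .  t=6,i=2
  [16] #.... => #  t=1,i=0
  [15] .#### => .  t=0,i=6
  [14] .###. => #  t=5,i=8
  [13] .##.# => #  t=4,i=8
  [12] .##.. => #  t=9,i=1
  [11] .#.## => .  t=0,i=4
  [10] .#.#. => .  t=0,i=0
  [9] .#..# => #  t=0,i=11
  [8] .#... => #  t=3,i=12
  [7] ..### => .  t=3,i=3
  [6] ..##. => #  t=4,i=7
  [5] ..#.# => .  t=0,i=13
  [4] ..#.. => .  t=3,i=11
  [3] ...## => .  t=3,i=2
  [2] ...#. => #  t=1,i=4
  [1] ....# => #  t=1,i=3
  [0] ..... => #  t=1,i=1
  bits 01011101110101010111001101000111 = 1574269767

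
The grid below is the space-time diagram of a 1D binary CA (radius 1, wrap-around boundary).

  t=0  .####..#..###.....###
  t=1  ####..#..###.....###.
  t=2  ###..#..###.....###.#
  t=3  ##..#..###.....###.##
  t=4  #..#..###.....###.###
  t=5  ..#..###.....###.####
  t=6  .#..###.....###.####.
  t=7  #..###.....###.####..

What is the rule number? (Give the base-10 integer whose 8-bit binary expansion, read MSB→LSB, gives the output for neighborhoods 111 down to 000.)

170

  [7] ### => #  t=0,i=2
  [6] ##. => .  t=0,i=4
  [5] #.# => #  t=0,i=0
  [4] #.. => .  t=0,i=5
  [3] .## => #  t=0,i=1
  [2] .#. => .  t=0,i=7
  [1] ..# => #  t=0,i=6
  [0] ... => .  t=0,i=14
  bits 10101010 = 170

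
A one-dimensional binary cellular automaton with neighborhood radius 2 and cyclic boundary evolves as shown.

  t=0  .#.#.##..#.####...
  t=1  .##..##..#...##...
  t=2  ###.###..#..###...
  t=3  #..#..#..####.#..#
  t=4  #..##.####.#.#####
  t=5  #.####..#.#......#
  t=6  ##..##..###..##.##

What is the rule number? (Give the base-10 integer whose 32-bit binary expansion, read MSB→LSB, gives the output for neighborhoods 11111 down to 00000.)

1549285113

  #####|.  b31=0 t=4,i=15
  ####.|#  b30=1 t=0,i=13
  ###.#|.  b29=0 t=2,i=2
  ###..|#  b28=1 t=0,i=14
  ##.##|#  b27=1 t=2,i=3
  ##.#.|#  b26=1 t=3,i=13
  ##..#|.  b25=0 t=0,i=7
  ##...|.  b24=0 t=0,i=15
  #.###|.  b23=0 t=0,i=11
  #.##.|#  b22=1 t=0,i=5
  #.#.#|.  b21=0 t=0,i=3
  #.#..|#  b20=1 t=3,i=14
  #..##|#  b19=1 t=1,i=4
  #..#.|.  b18=0 t=0,i=8
  #...#|.  b17=0 t=1,i=11
  #....|.  b16=0 t=0,i=16
  .####|.  b15=0 t=0,i=12
  .###.|.  b14=0 t=2,i=1
  .##.#|#  b13=1 t=4,i=4
  .##..|#  b12=1 t=0,i=6
  .#.##|.  b11=0 t=0,i=4
  .#.#.|#  b10=1 t=0,i=2
  .#..#|#  b9=1 t=2,i=10
  .#...|.  b8=0 t=1,i=10
  ..###|#  b7=1 t=2,i=0
  ..##.|#  b6=1 t=1,i=1
  ..#.#|#  b5=1 t=0,i=1
  ..#..|#  b4=1 t=1,i=9
  ...##|#  b3=1 t=1,i=0
  ...#.|.  b2=0 t=0,i=0
  ....#|.  b1=0 t=0,i=17
  .....|#  b0=1 t=5,i=13
  bits 01011100010110000011011011111001 = 1549285113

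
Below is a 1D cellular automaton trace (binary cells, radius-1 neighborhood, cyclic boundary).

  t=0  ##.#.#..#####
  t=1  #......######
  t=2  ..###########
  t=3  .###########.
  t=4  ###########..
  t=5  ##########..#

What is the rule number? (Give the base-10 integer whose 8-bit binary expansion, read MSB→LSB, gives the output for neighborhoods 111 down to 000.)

139

  [7] ### => #  t=0,i=0
  [6] ##. => .  t=0,i=1
  [5] #.# => .  t=0,i=2
  [4] #.. => .  t=0,i=6
  [3] .## => #  t=0,i=8
  [2] .#. => .  t=0,i=3
  [1] ..# => #  t=0,i=7
  [0] ... => #  t=1,i=2
  bits 10001011 = 139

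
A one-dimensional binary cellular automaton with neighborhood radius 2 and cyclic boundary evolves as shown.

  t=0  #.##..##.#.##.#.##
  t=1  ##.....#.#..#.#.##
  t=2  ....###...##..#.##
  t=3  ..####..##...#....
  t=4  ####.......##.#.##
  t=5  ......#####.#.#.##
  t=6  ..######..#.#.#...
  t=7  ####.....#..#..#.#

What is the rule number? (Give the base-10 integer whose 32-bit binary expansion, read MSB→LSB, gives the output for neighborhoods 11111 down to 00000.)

682025871

  ##### -> .   bit 31 = 0  t=4,i=0
  ####. -> .   bit 30 = 0  t=1,i=0
  ###.# -> #   bit 29 = 1  t=0,i=0
  ###.. -> .   bit 28 = 0  t=1,i=1
  ##.## -> #   bit 27 = 1  t=0,i=1
  ##.#. -> .   bit 26 = 0  t=0,i=8
  ##..# -> .   bit 25 = 0  t=0,i=4
  ##... -> .   bit 24 = 0  t=1,i=2
  #.### -> #   bit 23 = 1  t=0,i=16
  #.##. -> .   bit 22 = 0  t=0,i=2
  #.#.# -> #   bit 21 = 1  t=0,i=9
  #.#.. -> .   bit 20 = 0  t=1,i=9
  #..## -> .   bit 19 = 0  t=0,i=5
  #..#. -> #   bit 18 = 1  t=1,i=11
  #...# -> #   bit 17 = 1  t=2,i=8
  #.... -> .   bit 16 = 0  t=1,i=3
  .#### -> #   bit 15 = 1  t=1,i=17
  .###. -> #   bit 14 = 1  t=0,i=17
  .##.# -> #   bit 13 = 1  t=0,i=7
  .##.. -> .   bit 12 = 0  t=0,i=3
  .#.## -> .   bit 11 = 0  t=0,i=10
  .#.#. -> .   bit 10 = 0  t=1,i=8
  .#..# -> #   bit 9 = 1  t=1,i=10
  .#... -> #   bit 8 = 1  t=3,i=14
  ..### -> #   bit 7 = 1  t=2,i=4
  ..##. -> .   bit 6 = 0  t=0,i=6
  ..#.# -> .   bit 5 = 0  t=1,i=7
  ..#.. -> .   bit 4 = 0  t=3,i=13
  ...## -> #   bit 3 = 1  t=2,i=3
  ...#. -> #   bit 2 = 1  t=1,i=6
  ....# -> #   bit 1 = 1  t=1,i=5
  ..... -> #   bit 0 = 1  t=1,i=4
  bits 00101000101001101110001110001111 = 682025871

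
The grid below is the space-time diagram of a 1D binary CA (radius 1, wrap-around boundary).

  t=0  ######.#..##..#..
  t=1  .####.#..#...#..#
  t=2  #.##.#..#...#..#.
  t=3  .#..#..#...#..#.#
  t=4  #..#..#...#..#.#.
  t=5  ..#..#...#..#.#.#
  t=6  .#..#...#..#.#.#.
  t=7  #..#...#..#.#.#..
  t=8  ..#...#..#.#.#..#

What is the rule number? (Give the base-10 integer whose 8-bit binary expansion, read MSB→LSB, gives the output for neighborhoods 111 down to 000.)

162

  nb ###: next=#  (t=0,i=1, bit7=1)
  nb ##.: next=.  (t=0,i=5, bit6=0)
  nb #.#: next=#  (t=0,i=6, bit5=1)
  nb #..: next=.  (t=0,i=8, bit4=0)
  nb .##: next=.  (t=0,i=0, bit3=0)
  nb .#.: next=.  (t=0,i=7, bit2=0)
  nb ..#: next=#  (t=0,i=9, bit1=1)
  nb ...: next=.  (t=1,i=11, bit0=0)
  bits 10100010 = 162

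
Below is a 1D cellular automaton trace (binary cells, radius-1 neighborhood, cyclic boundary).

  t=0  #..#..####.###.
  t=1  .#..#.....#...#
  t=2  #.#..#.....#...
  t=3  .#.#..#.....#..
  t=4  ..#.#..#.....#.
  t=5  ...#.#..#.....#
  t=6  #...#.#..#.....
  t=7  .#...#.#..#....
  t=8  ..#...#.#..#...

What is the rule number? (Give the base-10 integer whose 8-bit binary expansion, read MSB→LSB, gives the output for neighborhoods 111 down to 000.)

  ###|.  b7=0 t=0,i=7
  ##.|.  b6=0 t=0,i=9
  #.#|#  b5=1 t=0,i=10
  #..|#  b4=1 t=0,i=1
  .##|.  b3=0 t=0,i=6
  .#.|.  b2=0 t=0,i=0
  ..#|.  b1=0 t=0,i=2
  ...|.  b0=0 t=1,i=6
  bits 00110000 = 48

48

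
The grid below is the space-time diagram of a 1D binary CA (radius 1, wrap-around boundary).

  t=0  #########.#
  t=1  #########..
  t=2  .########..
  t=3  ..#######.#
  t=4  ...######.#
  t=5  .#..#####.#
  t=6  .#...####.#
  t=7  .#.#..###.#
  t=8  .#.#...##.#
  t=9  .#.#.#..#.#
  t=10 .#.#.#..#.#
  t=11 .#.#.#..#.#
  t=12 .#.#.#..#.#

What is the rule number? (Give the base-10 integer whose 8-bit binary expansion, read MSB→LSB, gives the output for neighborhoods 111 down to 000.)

197

  [7] ### => #  t=0,i=0
  [6] ##. => #  t=0,i=8
  [5] #.# => .  t=0,i=9
  [4] #.. => .  t=1,i=9
  [3] .## => .  t=0,i=10
  [2] .#. => #  t=3,i=10
  [1] ..# => .  t=1,i=10
  [0] ... => #  t=2,i=10
  bits 11000101 = 197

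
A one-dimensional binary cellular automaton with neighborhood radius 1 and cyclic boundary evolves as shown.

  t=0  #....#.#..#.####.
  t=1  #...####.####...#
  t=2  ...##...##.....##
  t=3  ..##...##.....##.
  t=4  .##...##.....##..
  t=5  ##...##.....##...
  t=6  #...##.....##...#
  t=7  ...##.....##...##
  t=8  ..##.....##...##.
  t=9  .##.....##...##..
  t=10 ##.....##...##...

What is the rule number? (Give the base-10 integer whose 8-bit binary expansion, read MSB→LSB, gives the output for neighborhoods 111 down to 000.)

  ###|.  b7=0 t=0,i=13
  ##.|.  b6=0 t=0,i=15
  #.#|#  b5=1 t=0,i=6
  #..|.  b4=0 t=0,i=1
  .##|#  b3=1 t=0,i=12
  .#.|#  b2=1 t=0,i=0
  ..#|#  b1=1 t=0,i=4
  ...|.  b0=0 t=0,i=2
  bits 00101110 = 46

46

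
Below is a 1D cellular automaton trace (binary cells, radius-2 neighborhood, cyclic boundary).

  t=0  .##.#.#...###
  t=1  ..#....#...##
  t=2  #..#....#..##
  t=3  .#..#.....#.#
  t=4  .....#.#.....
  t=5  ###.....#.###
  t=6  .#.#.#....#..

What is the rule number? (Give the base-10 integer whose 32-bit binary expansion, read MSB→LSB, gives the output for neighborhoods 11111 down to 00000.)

  ##### -> .   bit 31 = 0  t=5,i=0
  ####. -> #   bit 30 = 1  t=5,i=1
  ###.# -> #   bit 29 = 1  t=0,i=12
  ###.. -> .   bit 28 = 0  t=2,i=0
  ##.## -> .   bit 27 = 0  t=0,i=0
  ##.#. -> .   bit 26 = 0  t=0,i=3
  ##..# -> #   bit 25 = 1  t=1,i=0
  ##... -> #   bit 24 = 1  t=5,i=3
  #.### -> #   bit 23 = 1  t=5,i=10
  #.##. -> .   bit 22 = 0  t=0,i=1
  #.#.# -> .   bit 21 = 0  t=0,i=4
  #.#.. -> .   bit 20 = 0  t=0,i=6
  #..## -> #   bit 19 = 1  t=2,i=10
  #..#. -> .   bit 18 = 0  t=1,i=1
  #...# -> .   bit 17 = 0  t=0,i=8
  #.... -> .   bit 16 = 0  t=1,i=4
  .#### -> .   bit 15 = 0  t=5,i=11
  .###. -> #   bit 14 = 1  t=0,i=11
  .##.# -> #   bit 13 = 1  t=0,i=2
  .##.. -> #   bit 12 = 1  t=1,i=12
  .#.## -> .   bit 11 = 0  t=5,i=9
  .#.#. -> .   bit 10 = 0  t=0,i=5
  .#..# -> .   bit 9 = 0  t=2,i=9
  .#... -> #   bit 8 = 1  t=0,i=7
  ..### -> .   bit 7 = 0  t=0,i=10
  ..##. -> #   bit 6 = 1  t=1,i=11
  ..#.# -> .   bit 5 = 0  t=3,i=10
  ..#.. -> .   bit 4 = 0  t=1,i=2
  ...## -> .   bit 3 = 0  t=0,i=9
  ...#. -> .   bit 2 = 0  t=1,i=6
  ....# -> .   bit 1 = 0  t=1,i=5
  ..... -> #   bit 0 = 1  t=3,i=7
  bits 01100011100010000111000101000001 = 1669886273

1669886273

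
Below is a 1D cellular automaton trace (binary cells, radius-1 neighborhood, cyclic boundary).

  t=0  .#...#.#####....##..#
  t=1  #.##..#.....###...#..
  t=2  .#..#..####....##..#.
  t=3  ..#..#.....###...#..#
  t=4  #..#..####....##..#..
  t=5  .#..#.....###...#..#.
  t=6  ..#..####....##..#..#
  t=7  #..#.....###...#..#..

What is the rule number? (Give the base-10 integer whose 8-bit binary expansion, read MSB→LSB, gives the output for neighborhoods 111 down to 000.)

  ### -> .   bit 7 = 0  t=0,i=8
  ##. -> .   bit 6 = 0  t=0,i=11
  #.# -> #   bit 5 = 1  t=0,i=0
  #.. -> #   bit 4 = 1  t=0,i=2
  .## -> .   bit 3 = 0  t=0,i=7
  .#. -> .   bit 2 = 0  t=0,i=1
  ..# -> .   bit 1 = 0  t=0,i=4
  ... -> #   bit 0 = 1  t=0,i=3
  bits 00110001 = 49

49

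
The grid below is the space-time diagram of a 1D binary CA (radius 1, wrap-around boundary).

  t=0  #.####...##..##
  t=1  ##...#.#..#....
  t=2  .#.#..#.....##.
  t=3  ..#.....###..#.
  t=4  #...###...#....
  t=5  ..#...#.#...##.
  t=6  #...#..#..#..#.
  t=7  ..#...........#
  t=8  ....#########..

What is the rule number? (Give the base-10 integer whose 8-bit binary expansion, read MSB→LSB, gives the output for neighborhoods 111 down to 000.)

97

  ###|.  b7=0 t=0,i=3
  ##.|#  b6=1 t=0,i=0
  #.#|#  b5=1 t=0,i=1
  #..|.  b4=0 t=0,i=6
  .##|.  b3=0 t=0,i=2
  .#.|.  b2=0 t=1,i=5
  ..#|.  b1=0 t=0,i=8
  ...|#  b0=1 t=0,i=7
  bits 01100001 = 97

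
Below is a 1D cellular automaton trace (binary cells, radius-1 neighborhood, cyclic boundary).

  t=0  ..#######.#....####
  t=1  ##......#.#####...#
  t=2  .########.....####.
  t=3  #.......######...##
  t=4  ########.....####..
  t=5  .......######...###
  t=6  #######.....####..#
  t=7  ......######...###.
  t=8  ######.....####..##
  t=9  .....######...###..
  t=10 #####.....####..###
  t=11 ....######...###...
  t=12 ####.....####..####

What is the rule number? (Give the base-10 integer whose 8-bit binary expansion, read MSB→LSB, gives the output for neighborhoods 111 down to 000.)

  ### -> .   bit 7 = 0  t=0,i=3
  ##. -> #   bit 6 = 1  t=0,i=8
  #.# -> .   bit 5 = 0  t=0,i=9
  #.. -> #   bit 4 = 1  t=0,i=0
  .## -> .   bit 3 = 0  t=0,i=2
  .#. -> #   bit 2 = 1  t=0,i=10
  ..# -> #   bit 1 = 1  t=0,i=1
  ... -> #   bit 0 = 1  t=0,i=12
  bits 01010111 = 87

87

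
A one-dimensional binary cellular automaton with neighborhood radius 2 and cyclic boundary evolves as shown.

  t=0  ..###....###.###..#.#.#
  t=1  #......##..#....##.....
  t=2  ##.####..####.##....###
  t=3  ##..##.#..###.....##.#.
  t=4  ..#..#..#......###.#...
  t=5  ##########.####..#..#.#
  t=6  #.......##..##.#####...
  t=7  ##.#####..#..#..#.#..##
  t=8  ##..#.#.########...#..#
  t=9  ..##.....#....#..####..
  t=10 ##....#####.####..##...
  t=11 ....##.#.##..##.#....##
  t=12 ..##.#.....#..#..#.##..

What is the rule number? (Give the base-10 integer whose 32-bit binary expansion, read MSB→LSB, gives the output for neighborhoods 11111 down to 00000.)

1644602143

  ##### -> .   bit 31 = 0  t=2,i=22
  ####. -> #   bit 30 = 1  t=2,i=0
  ###.# -> #   bit 29 = 1  t=0,i=11
  ###.. -> .   bit 28 = 0  t=0,i=4
  ##.## -> .   bit 27 = 0  t=0,i=12
  ##.#. -> .   bit 26 = 0  t=3,i=6
  ##..# -> #   bit 25 = 1  t=0,i=16
  ##... -> .   bit 24 = 0  t=0,i=5
  #.### -> .   bit 23 = 0  t=0,i=13
  #.##. -> .   bit 22 = 0  t=2,i=14
  #.#.# -> .   bit 21 = 0  t=0,i=20
  #.#.. -> .   bit 20 = 0  t=0,i=22
  #..## -> .   bit 19 = 0  t=0,i=1
  #..#. -> #   bit 18 = 1  t=0,i=17
  #...# -> #   bit 17 = 1  t=6,i=21
  #.... -> .   bit 16 = 0  t=0,i=6
  .#### -> #   bit 15 = 1  t=2,i=4
  .###. -> .   bit 14 = 0  t=0,i=3
  .##.# -> #   bit 13 = 1  t=3,i=5
  .##.. -> .   bit 12 = 0  t=1,i=8
  .#.## -> .   bit 11 = 0  t=3,i=22
  .#.#. -> .   bit 10 = 0  t=0,i=19
  .#..# -> #   bit 9 = 1  t=0,i=0
  .#... -> #   bit 8 = 1  t=1,i=1
  ..### -> .   bit 7 = 0  t=0,i=2
  ..##. -> .   bit 6 = 0  t=1,i=7
  ..#.# -> .   bit 5 = 0  t=0,i=18
  ..#.. -> #   bit 4 = 1  t=1,i=0
  ...## -> #   bit 3 = 1  t=0,i=8
  ...#. -> #   bit 2 = 1  t=1,i=22
  ....# -> #   bit 1 = 1  t=0,i=7
  ..... -> #   bit 0 = 1  t=1,i=3
  bits 01100010000001101010001100011111 = 1644602143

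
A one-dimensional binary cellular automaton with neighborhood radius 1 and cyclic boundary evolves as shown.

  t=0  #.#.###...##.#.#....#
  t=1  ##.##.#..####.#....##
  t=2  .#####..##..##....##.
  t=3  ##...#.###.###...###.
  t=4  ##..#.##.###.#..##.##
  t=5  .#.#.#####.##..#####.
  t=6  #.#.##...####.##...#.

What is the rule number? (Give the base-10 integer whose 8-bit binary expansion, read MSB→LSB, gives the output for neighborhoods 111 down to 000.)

  ###|.  b7=0 t=0,i=5
  ##.|#  b6=1 t=0,i=0
  #.#|#  b5=1 t=0,i=1
  #..|.  b4=0 t=0,i=7
  .##|#  b3=1 t=0,i=4
  .#.|.  b2=0 t=0,i=2
  ..#|#  b1=1 t=0,i=9
  ...|.  b0=0 t=0,i=8
  bits 01101010 = 106

106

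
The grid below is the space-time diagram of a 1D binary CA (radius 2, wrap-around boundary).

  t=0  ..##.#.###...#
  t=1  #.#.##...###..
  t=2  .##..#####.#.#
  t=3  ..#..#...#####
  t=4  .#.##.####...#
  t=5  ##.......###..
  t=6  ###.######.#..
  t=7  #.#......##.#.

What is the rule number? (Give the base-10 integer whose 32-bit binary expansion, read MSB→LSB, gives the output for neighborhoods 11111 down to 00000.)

891688907

  nb #####: next=.  (t=2,i=7, bit31=0)
  nb ####.: next=.  (t=2,i=8, bit30=0)
  nb ###.#: next=#  (t=2,i=9, bit29=1)
  nb ###..: next=#  (t=0,i=9, bit28=1)
  nb ##.##: next=.  (t=4,i=5, bit27=0)
  nb ##.#.: next=#  (t=0,i=4, bit26=1)
  nb ##..#: next=.  (t=1,i=12, bit25=0)
  nb ##...: next=#  (t=0,i=10, bit24=1)
  nb #.###: next=.  (t=0,i=7, bit23=0)
  nb #.##.: next=.  (t=1,i=4, bit22=0)
  nb #.#.#: next=#  (t=0,i=5, bit21=1)
  nb #.#..: next=.  (t=6,i=11, bit20=0)
  nb #..##: next=.  (t=0,i=1, bit19=0)
  nb #..#.: next=#  (t=1,i=13, bit18=1)
  nb #...#: next=#  (t=0,i=11, bit17=1)
  nb #....: next=.  (t=5,i=3, bit16=0)
  nb .####: next=.  (t=2,i=6, bit15=0)
  nb .###.: next=.  (t=0,i=8, bit14=0)
  nb .##.#: next=.  (t=0,i=3, bit13=0)
  nb .##..: next=#  (t=1,i=5, bit12=1)
  nb .#.##: next=.  (t=0,i=6, bit11=0)
  nb .#.#.: next=#  (t=1,i=1, bit10=1)
  nb .#..#: next=#  (t=0,i=0, bit9=1)
  nb .#...: next=#  (t=3,i=6, bit8=1)
  nb ..###: next=#  (t=1,i=9, bit7=1)
  nb ..##.: next=#  (t=0,i=2, bit6=1)
  nb ..#.#: next=.  (t=1,i=0, bit5=0)
  nb ..#..: next=.  (t=0,i=13, bit4=0)
  nb ...##: next=#  (t=1,i=8, bit3=1)
  nb ...#.: next=.  (t=0,i=12, bit2=0)
  nb ....#: next=#  (t=5,i=7, bit1=1)
  nb .....: next=#  (t=5,i=4, bit0=1)
  bits 00110101001001100001011111001011 = 891688907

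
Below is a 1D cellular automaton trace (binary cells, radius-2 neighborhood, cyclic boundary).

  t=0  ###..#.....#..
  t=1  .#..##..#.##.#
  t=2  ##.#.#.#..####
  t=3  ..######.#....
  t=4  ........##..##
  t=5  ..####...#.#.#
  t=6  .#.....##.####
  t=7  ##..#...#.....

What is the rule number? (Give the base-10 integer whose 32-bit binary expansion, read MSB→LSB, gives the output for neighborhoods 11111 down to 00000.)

75396117

  #####|.  b31=0 t=2,i=12
  ####.|.  b30=0 t=2,i=0
  ###.#|.  b29=0 t=2,i=1
  ###..|.  b28=0 t=0,i=2
  ##.##|.  b27=0 t=6,i=9
  ##.#.|#  b26=1 t=1,i=12
  ##..#|.  b25=0 t=0,i=3
  ##...|.  b24=0 t=4,i=0
  #.###|.  b23=0 t=6,i=10
  #.##.|#  b22=1 t=1,i=10
  #.#.#|#  b21=1 t=1,i=13
  #.#..|#  b20=1 t=1,i=1
  #..##|#  b19=1 t=0,i=13
  #..#.|#  b18=1 t=0,i=4
  #...#|#  b17=1 t=5,i=7
  #....|.  b16=0 t=0,i=7
  .####|.  b15=0 t=2,i=11
  .###.|#  b14=1 t=0,i=1
  .##.#|#  b13=1 t=1,i=11
  .##..|#  b12=1 t=1,i=5
  .#.##|.  b11=0 t=1,i=9
  .#.#.|#  b10=1 t=1,i=0
  .#..#|.  b9=0 t=0,i=12
  .#...|.  b8=0 t=0,i=6
  ..###|.  b7=0 t=0,i=0
  ..##.|.  b6=0 t=1,i=4
  ..#.#|.  b5=0 t=1,i=8
  ..#..|#  b4=1 t=0,i=5
  ...##|.  b3=0 t=3,i=1
  ...#.|#  b2=1 t=0,i=10
  ....#|.  b1=0 t=0,i=9
  .....|#  b0=1 t=0,i=8
  bits 00000100011111100111010000010101 = 75396117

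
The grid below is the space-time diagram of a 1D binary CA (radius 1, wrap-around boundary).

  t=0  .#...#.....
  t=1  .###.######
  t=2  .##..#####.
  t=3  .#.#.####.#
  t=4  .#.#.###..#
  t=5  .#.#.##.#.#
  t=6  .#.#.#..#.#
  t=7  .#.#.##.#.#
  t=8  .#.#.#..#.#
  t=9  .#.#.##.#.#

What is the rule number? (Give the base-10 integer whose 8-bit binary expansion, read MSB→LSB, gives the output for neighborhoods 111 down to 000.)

157

  ###|#  b7=1 t=1,i=2
  ##.|.  b6=0 t=1,i=3
  #.#|.  b5=0 t=1,i=0
  #..|#  b4=1 t=0,i=2
  .##|#  b3=1 t=1,i=1
  .#.|#  b2=1 t=0,i=1
  ..#|.  b1=0 t=0,i=0
  ...|#  b0=1 t=0,i=3
  bits 10011101 = 157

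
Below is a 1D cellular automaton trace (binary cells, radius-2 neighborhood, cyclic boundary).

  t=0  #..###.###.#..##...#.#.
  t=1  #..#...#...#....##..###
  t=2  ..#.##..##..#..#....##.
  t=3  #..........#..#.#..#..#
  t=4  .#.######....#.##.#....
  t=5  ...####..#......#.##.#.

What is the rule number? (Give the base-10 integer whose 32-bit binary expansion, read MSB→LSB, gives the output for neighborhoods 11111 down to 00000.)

  ##### -> #   bit 31 = 1  t=4,i=5
  ####. -> .   bit 30 = 0  t=1,i=22
  ###.# -> .   bit 29 = 0  t=0,i=5
  ###.. -> .   bit 28 = 0  t=1,i=0
  ##.## -> .   bit 27 = 0  t=0,i=6
  ##.#. -> .   bit 26 = 0  t=0,i=10
  ##..# -> .   bit 25 = 0  t=1,i=1
  ##... -> #   bit 24 = 1  t=0,i=16
  #.### -> #   bit 23 = 1  t=0,i=7
  #.##. -> .   bit 22 = 0  t=2,i=4
  #.#.# -> #   bit 21 = 1  t=0,i=21
  #.#.. -> #   bit 20 = 1  t=0,i=0
  #..## -> .   bit 19 = 0  t=0,i=2
  #..#. -> #   bit 18 = 1  t=1,i=2
  #...# -> #   bit 17 = 1  t=0,i=17
  #.... -> .   bit 16 = 0  t=1,i=13
  .#### -> #   bit 15 = 1  t=1,i=21
  .###. -> .   bit 14 = 0  t=0,i=4
  .##.# -> #   bit 13 = 1  t=4,i=16
  .##.. -> .   bit 12 = 0  t=0,i=15
  .#.## -> .   bit 11 = 0  t=2,i=3
  .#.#. -> #   bit 10 = 1  t=0,i=20
  .#..# -> .   bit 9 = 0  t=0,i=1
  .#... -> #   bit 8 = 1  t=1,i=4
  ..### -> #   bit 7 = 1  t=0,i=3
  ..##. -> .   bit 6 = 0  t=0,i=14
  ..#.# -> .   bit 5 = 0  t=0,i=19
  ..#.. -> .   bit 4 = 0  t=1,i=3
  ...## -> #   bit 3 = 1  t=1,i=15
  ...#. -> .   bit 2 = 0  t=0,i=18
  ....# -> .   bit 1 = 0  t=1,i=14
  ..... -> #   bit 0 = 1  t=3,i=3
  bits 10000001101101101010010110001001 = 2176230793

2176230793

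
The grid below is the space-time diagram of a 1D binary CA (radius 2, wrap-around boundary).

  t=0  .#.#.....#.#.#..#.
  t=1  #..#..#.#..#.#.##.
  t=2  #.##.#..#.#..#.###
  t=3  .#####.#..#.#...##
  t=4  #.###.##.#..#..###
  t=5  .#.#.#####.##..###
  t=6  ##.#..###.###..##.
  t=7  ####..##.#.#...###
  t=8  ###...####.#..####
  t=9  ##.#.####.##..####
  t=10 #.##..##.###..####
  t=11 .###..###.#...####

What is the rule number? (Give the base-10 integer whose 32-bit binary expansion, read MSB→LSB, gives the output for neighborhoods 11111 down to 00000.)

3446993117

  [31] ##### => #  t=3,i=3
  [30] ####. => #  t=2,i=17
  [29] ###.# => .  t=2,i=0
  [28] ###.. => .  t=6,i=12
  [27] ##.## => #  t=2,i=1
  [26] ##.#. => #  t=1,i=17
  [25] ##..# => .  t=5,i=13
  [24] ##... => #  t=8,i=3
  [23] #.### => .  t=2,i=15
  [22] #.##. => #  t=1,i=15
  [21] #.#.# => #  t=0,i=11
  [20] #.#.. => #  t=0,i=3
  [19] #..## => .  t=4,i=14
  [18] #..#. => #  t=0,i=0
  [17] #...# => .  t=3,i=14
  [16] #.... => .  t=0,i=5
  [15] .#### => #  t=2,i=16
  [14] .###. => #  t=4,i=3
  [13] .##.# => #  t=1,i=16
  [12] .##.. => #  t=5,i=12
  [11] .#.## => .  t=1,i=14
  [10] .#.#. => .  t=0,i=2
  [9] .#..# => .  t=0,i=14
  [8] .#... => .  t=0,i=4
  [7] ..### => #  t=4,i=15
  [6] ..##. => #  t=3,i=16
  [5] ..#.# => .  t=0,i=1
  [4] ..#.. => #  t=0,i=16
  [3] ...## => #  t=3,i=15
  [2] ...#. => #  t=0,i=8
  [1] ....# => .  t=0,i=7
  [0] ..... => #  t=0,i=6
  bits 11001101011101001111000011011101 = 3446993117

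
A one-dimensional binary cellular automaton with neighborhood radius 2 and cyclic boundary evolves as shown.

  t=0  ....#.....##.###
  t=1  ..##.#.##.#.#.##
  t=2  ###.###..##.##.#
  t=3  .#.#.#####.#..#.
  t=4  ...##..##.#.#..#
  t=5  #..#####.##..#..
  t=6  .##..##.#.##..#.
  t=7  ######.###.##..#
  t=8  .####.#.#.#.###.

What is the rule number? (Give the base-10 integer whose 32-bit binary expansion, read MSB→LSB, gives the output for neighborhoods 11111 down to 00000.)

3727186759

  nb #####: next=#  (t=3,i=7, bit31=1)
  nb ####.: next=#  (t=2,i=1, bit30=1)
  nb ###.#: next=.  (t=2,i=2, bit29=0)
  nb ###..: next=#  (t=0,i=15, bit28=1)
  nb ##.##: next=#  (t=0,i=12, bit27=1)
  nb ##.#.: next=#  (t=1,i=4, bit26=1)
  nb ##..#: next=#  (t=1,i=0, bit25=1)
  nb ##...: next=.  (t=0,i=0, bit24=0)
  nb #.###: next=.  (t=0,i=13, bit23=0)
  nb #.##.: next=.  (t=1,i=7, bit22=0)
  nb #.#.#: next=#  (t=1,i=5, bit21=1)
  nb #.#..: next=.  (t=3,i=11, bit20=0)
  nb #..##: next=#  (t=1,i=1, bit19=1)
  nb #..#.: next=.  (t=3,i=0, bit18=0)
  nb #...#: next=.  (t=4,i=1, bit17=0)
  nb #....: next=.  (t=0,i=1, bit16=0)
  nb .####: next=.  (t=2,i=0, bit15=0)
  nb .###.: next=#  (t=0,i=14, bit14=1)
  nb .##.#: next=.  (t=0,i=11, bit13=0)
  nb .##..: next=#  (t=1,i=15, bit12=1)
  nb .#.##: next=#  (t=1,i=6, bit11=1)
  nb .#.#.: next=.  (t=1,i=11, bit10=0)
  nb .#..#: next=#  (t=3,i=12, bit9=1)
  nb .#...: next=#  (t=0,i=5, bit8=1)
  nb ..###: next=.  (t=5,i=3, bit7=0)
  nb ..##.: next=#  (t=0,i=10, bit6=1)
  nb ..#.#: next=.  (t=3,i=1, bit5=0)
  nb ..#..: next=.  (t=0,i=4, bit4=0)
  nb ...##: next=.  (t=0,i=9, bit3=0)
  nb ...#.: next=#  (t=0,i=3, bit2=1)
  nb ....#: next=#  (t=0,i=2, bit1=1)
  nb .....: next=#  (t=0,i=7, bit0=1)
  bits 11011110001010000101101101000111 = 3727186759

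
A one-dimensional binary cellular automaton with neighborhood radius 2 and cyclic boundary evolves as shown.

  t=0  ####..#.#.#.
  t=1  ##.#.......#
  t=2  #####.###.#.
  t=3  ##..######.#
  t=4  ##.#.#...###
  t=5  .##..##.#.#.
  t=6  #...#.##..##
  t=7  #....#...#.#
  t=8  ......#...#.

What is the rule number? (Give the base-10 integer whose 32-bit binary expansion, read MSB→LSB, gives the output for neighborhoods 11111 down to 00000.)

  ##### -> .   bit 31 = 0  t=2,i=2
  ####. -> .   bit 30 = 0  t=0,i=2
  ###.# -> #   bit 29 = 1  t=1,i=1
  ###.. -> #   bit 28 = 1  t=0,i=3
  ##.## -> #   bit 27 = 1  t=2,i=5
  ##.#. -> #   bit 26 = 1  t=1,i=2
  ##..# -> .   bit 25 = 0  t=0,i=4
  ##... -> .   bit 24 = 0  t=6,i=1
  #.### -> #   bit 23 = 1  t=0,i=0
  #.##. -> .   bit 22 = 0  t=6,i=6
  #.#.# -> .   bit 21 = 0  t=0,i=8
  #.#.. -> #   bit 20 = 1  t=1,i=3
  #..## -> #   bit 19 = 1  t=3,i=3
  #..#. -> .   bit 18 = 0  t=0,i=5
  #...# -> .   bit 17 = 0  t=4,i=7
  #.... -> .   bit 16 = 0  t=1,i=5
  .#### -> #   bit 15 = 1  t=0,i=1
  .###. -> #   bit 14 = 1  t=1,i=0
  .##.# -> #   bit 13 = 1  t=5,i=6
  .##.. -> .   bit 12 = 0  t=5,i=2
  .#.## -> #   bit 11 = 1  t=0,i=11
  .#.#. -> .   bit 10 = 0  t=0,i=7
  .#..# -> #   bit 9 = 1  t=5,i=11
  .#... -> #   bit 8 = 1  t=1,i=4
  ..### -> .   bit 7 = 0  t=1,i=11
  ..##. -> .   bit 6 = 0  t=5,i=1
  ..#.# -> .   bit 5 = 0  t=0,i=6
  ..#.. -> .   bit 4 = 0  t=7,i=5
  ...## -> #   bit 3 = 1  t=1,i=10
  ...#. -> .   bit 2 = 0  t=6,i=3
  ....# -> .   bit 1 = 0  t=1,i=9
  ..... -> #   bit 0 = 1  t=1,i=6
  bits 00111100100110001110101100001001 = 1016654601

1016654601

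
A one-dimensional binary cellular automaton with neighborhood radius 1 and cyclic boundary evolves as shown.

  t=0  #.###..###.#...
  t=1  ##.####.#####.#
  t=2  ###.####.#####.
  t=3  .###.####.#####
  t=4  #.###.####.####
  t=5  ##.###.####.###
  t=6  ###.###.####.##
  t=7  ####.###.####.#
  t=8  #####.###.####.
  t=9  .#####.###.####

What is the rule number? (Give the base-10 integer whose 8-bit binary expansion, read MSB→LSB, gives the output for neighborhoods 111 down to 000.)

246

  ###|#  b7=1 t=0,i=3
  ##.|#  b6=1 t=0,i=4
  #.#|#  b5=1 t=0,i=1
  #..|#  b4=1 t=0,i=5
  .##|.  b3=0 t=0,i=2
  .#.|#  b2=1 t=0,i=0
  ..#|#  b1=1 t=0,i=6
  ...|.  b0=0 t=0,i=13
  bits 11110110 = 246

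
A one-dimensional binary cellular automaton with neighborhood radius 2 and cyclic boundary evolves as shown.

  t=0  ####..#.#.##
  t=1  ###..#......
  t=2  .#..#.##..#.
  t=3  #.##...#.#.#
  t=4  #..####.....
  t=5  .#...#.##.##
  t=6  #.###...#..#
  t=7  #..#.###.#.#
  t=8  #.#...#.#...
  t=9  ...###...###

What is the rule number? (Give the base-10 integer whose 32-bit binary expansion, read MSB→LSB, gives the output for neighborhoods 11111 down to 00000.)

  ##### -> #   bit 31 = 1  t=0,i=0
  ####. -> #   bit 30 = 1  t=0,i=2
  ###.# -> .   bit 29 = 0  t=7,i=7
  ###.. -> .   bit 28 = 0  t=0,i=3
  ##.## -> .   bit 27 = 0  t=3,i=1
  ##.#. -> #   bit 26 = 1  t=5,i=0
  ##..# -> .   bit 25 = 0  t=0,i=4
  ##... -> #   bit 24 = 1  t=3,i=4
  #.### -> .   bit 23 = 0  t=0,i=10
  #.##. -> .   bit 22 = 0  t=2,i=6
  #.#.# -> .   bit 21 = 0  t=0,i=8
  #.#.. -> .   bit 20 = 0  t=5,i=1
  #..## -> .   bit 19 = 0  t=4,i=2
  #..#. -> #   bit 18 = 1  t=0,i=5
  #...# -> #   bit 17 = 1  t=3,i=5
  #.... -> #   bit 16 = 1  t=1,i=7
  .#### -> .   bit 15 = 0  t=0,i=11
  .###. -> #   bit 14 = 1  t=1,i=1
  .##.# -> #   bit 13 = 1  t=3,i=0
  .##.. -> #   bit 12 = 1  t=2,i=7
  .#.## -> .   bit 11 = 0  t=0,i=9
  .#.#. -> .   bit 10 = 0  t=0,i=7
  .#..# -> #   bit 9 = 1  t=2,i=2
  .#... -> #   bit 8 = 1  t=1,i=6
  ..### -> .   bit 7 = 0  t=1,i=0
  ..##. -> #   bit 6 = 1  t=6,i=11
  ..#.# -> .   bit 5 = 0  t=0,i=6
  ..#.. -> .   bit 4 = 0  t=1,i=5
  ...## -> .   bit 3 = 0  t=1,i=11
  ...#. -> #   bit 2 = 1  t=3,i=6
  ....# -> #   bit 1 = 1  t=1,i=10
  ..... -> .   bit 0 = 0  t=1,i=8
  bits 11000101000001110111001101000110 = 3305599814

3305599814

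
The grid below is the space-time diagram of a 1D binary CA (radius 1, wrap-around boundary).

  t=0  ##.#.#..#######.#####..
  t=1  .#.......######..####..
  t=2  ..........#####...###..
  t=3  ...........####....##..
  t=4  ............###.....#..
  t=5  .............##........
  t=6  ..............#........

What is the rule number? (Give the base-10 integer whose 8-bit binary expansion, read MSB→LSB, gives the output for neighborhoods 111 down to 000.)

192

  ###|#  b7=1 t=0,i=9
  ##.|#  b6=1 t=0,i=1
  #.#|.  b5=0 t=0,i=2
  #..|.  b4=0 t=0,i=6
  .##|.  b3=0 t=0,i=0
  .#.|.  b2=0 t=0,i=3
  ..#|.  b1=0 t=0,i=7
  ...|.  b0=0 t=1,i=3
  bits 11000000 = 192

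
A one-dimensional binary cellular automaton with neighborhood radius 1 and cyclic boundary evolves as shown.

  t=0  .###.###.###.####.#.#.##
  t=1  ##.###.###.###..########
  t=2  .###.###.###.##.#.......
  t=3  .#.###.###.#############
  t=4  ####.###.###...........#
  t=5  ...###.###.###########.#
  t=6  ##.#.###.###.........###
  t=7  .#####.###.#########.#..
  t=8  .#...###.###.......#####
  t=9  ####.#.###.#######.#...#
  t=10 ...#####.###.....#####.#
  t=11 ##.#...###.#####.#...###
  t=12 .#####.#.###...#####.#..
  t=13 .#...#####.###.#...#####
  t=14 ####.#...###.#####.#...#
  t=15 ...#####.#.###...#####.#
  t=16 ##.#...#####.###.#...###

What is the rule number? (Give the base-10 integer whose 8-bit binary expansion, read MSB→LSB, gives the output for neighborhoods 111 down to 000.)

  nb ###: next=.  (t=0,i=2, bit7=0)
  nb ##.: next=#  (t=0,i=3, bit6=1)
  nb #.#: next=#  (t=0,i=0, bit5=1)
  nb #..: next=#  (t=1,i=14, bit4=1)
  nb .##: next=#  (t=0,i=1, bit3=1)
  nb .#.: next=#  (t=0,i=18, bit2=1)
  nb ..#: next=.  (t=1,i=15, bit1=0)
  nb ...: next=#  (t=2,i=18, bit0=1)
  bits 01111101 = 125

125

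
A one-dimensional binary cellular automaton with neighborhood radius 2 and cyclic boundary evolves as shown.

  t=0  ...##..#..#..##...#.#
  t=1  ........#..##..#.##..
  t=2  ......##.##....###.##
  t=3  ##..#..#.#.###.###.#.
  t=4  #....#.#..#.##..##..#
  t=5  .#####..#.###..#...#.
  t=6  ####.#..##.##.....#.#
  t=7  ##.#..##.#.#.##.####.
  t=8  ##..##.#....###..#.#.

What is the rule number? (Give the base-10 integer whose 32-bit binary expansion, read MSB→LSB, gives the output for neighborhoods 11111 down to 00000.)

2974411430

  ##### -> #   bit 31 = 1  t=5,i=3
  ####. -> .   bit 30 = 0  t=5,i=4
  ###.# -> #   bit 29 = 1  t=2,i=17
  ###.. -> #   bit 28 = 1  t=5,i=5
  ##.## -> .   bit 27 = 0  t=2,i=8
  ##.#. -> .   bit 26 = 0  t=3,i=18
  ##..# -> .   bit 25 = 0  t=0,i=5
  ##... -> #   bit 24 = 1  t=0,i=15
  #.### -> .   bit 23 = 0  t=3,i=11
  #.##. -> #   bit 22 = 1  t=1,i=17
  #.#.# -> .   bit 21 = 0  t=3,i=9
  #.#.. -> .   bit 20 = 0  t=0,i=20
  #..## -> #   bit 19 = 1  t=0,i=12
  #..#. -> .   bit 18 = 0  t=0,i=6
  #...# -> .   bit 17 = 0  t=0,i=1
  #.... -> #   bit 16 = 1  t=1,i=20
  .#### -> #   bit 15 = 1  t=5,i=2
  .###. -> #   bit 14 = 1  t=2,i=16
  .##.# -> #   bit 13 = 1  t=2,i=7
  .##.. -> .   bit 12 = 0  t=0,i=4
  .#.## -> #   bit 11 = 1  t=1,i=16
  .#.#. -> .   bit 10 = 0  t=0,i=19
  .#..# -> #   bit 9 = 1  t=0,i=8
  .#... -> .   bit 8 = 0  t=0,i=0
  ..### -> #   bit 7 = 1  t=2,i=15
  ..##. -> .   bit 6 = 0  t=0,i=3
  ..#.# -> #   bit 5 = 1  t=0,i=18
  ..#.. -> .   bit 4 = 0  t=0,i=7
  ...## -> .   bit 3 = 0  t=0,i=2
  ...#. -> #   bit 2 = 1  t=0,i=17
  ....# -> #   bit 1 = 1  t=1,i=6
  ..... -> .   bit 0 = 0  t=1,i=0
  bits 10110001010010011110101010100110 = 2974411430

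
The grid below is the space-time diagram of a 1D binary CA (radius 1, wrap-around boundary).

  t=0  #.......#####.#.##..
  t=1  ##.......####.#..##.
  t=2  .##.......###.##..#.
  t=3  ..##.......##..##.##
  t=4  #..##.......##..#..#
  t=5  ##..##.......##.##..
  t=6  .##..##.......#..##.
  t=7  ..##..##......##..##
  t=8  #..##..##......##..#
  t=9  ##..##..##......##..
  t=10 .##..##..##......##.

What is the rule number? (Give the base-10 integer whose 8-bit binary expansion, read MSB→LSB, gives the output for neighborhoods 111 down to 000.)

212

  nb ###: next=#  (t=0,i=9, bit7=1)
  nb ##.: next=#  (t=0,i=12, bit6=1)
  nb #.#: next=.  (t=0,i=13, bit5=0)
  nb #..: next=#  (t=0,i=1, bit4=1)
  nb .##: next=.  (t=0,i=8, bit3=0)
  nb .#.: next=#  (t=0,i=0, bit2=1)
  nb ..#: next=.  (t=0,i=7, bit1=0)
  nb ...: next=.  (t=0,i=2, bit0=0)
  bits 11010100 = 212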